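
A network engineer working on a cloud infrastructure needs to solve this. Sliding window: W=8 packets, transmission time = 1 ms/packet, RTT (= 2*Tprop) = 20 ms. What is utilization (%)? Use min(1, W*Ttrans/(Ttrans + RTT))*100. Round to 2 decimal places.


Given: W = 8, Ttrans = 1 ms, RTT = 20 ms (= 2 * Tprop, Tprop = 10 ms)
Cycle time = Ttrans + RTT = 1 + 20 = 21 ms (first packet sent until its ACK returns)
W * Ttrans = 8 * 1 = 8 ms of sending per cycle
W * Ttrans / (Ttrans + RTT) = 8 / 21 = 0.380952
U = min(1, 0.380952) = 0.380952
U% = 38.10%

38.10


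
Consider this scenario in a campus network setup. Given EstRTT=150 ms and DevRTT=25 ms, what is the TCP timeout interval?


Given: EstRTT = 150 ms, DevRTT = 25 ms
Timeout = EstRTT + 4 * DevRTT
4 * DevRTT = 4 * 25 = 100
Timeout = 150 + 100 = 250 ms

250


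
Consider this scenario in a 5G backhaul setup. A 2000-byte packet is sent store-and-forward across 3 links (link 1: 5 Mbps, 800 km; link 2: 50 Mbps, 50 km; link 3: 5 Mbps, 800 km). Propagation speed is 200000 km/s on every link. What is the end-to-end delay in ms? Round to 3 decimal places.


Packet = 2000 bytes = 16000 bits. Store-and-forward: sum (t_trans + t_prop) per link.
Link 1: t_trans = 16000/(5*10^6) s = 3.2000 ms; t_prop = 800/200000 s = 4.0000 ms; subtotal = 7.2000 ms
Link 2: t_trans = 16000/(50*10^6) s = 0.3200 ms; t_prop = 50/200000 s = 0.2500 ms; subtotal = 0.5700 ms
Link 3: t_trans = 16000/(5*10^6) s = 3.2000 ms; t_prop = 800/200000 s = 4.0000 ms; subtotal = 7.2000 ms
End-to-end = 7.2000 + 0.5700 + 7.2000 = 14.9700 ms -> 14.970 ms (3 dp)

14.970


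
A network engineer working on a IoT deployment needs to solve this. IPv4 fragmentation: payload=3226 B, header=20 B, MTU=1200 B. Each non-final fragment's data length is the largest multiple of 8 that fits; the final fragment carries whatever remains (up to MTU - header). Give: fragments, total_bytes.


Max data per non-final fragment = floor((MTU - header)/8)*8 = floor((1200 - 20)/8)*8 = floor(1180/8)*8 = 1176 B
Final fragment needs no 8-byte alignment: it can carry up to MTU - header = 1180 B
Non-final fragments needed = ceil((payload - 1180) / 1176) = ceil(2046/1176) = ceil(1.7398) = 2
Number of fragments = 2 + 1 = 3
Fragment sizes (data): 2 * 1176 B + 874 B (last, 874 <= 1180 OK)
Total bytes sent = payload + n_frags * header = 3226 + 3*20 = 3226 + 60 = 3286 B

3, 3286


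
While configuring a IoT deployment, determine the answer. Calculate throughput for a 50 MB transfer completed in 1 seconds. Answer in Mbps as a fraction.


Given: file = 50 MB, time = 1 s
File in Mb = 50 * 8 = 400 Mb
Throughput = 400 / 1 Mbps
Throughput = 400 Mbps

400


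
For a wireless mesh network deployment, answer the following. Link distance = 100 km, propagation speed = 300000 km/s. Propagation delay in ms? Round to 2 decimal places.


Given: distance = 100 km, speed = 300000 km/s
Delay = distance / speed = 100 / 300000 seconds
Delay in ms = 100 * 1000 / 300000
Delay = 0.3333 ms
Rounded to 2 dp = 0.33 ms

0.33


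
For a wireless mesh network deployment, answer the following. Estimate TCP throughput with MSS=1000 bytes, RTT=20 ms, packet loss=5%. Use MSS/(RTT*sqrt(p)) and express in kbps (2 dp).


Given: MSS = 1000 bytes, RTT = 20 ms, loss = 5%
RTT in seconds = 20 / 1000 = 0.02
Loss rate = 5% = 0.05
sqrt(loss) = sqrt(0.05) = 0.223606797750
Throughput (bytes/s) = 1000 / (0.02 * 0.223606797750) = 223606.7977
Throughput (kbps) = 223606.7977 * 8 / 1000 = 1788.854382 -> 1788.85 kbps (2 dp)

1788.85


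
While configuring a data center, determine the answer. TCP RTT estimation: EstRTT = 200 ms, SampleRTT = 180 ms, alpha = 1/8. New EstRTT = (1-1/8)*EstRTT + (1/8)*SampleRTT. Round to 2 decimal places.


Given: EstRTT = 200 ms, SampleRTT = 180 ms, alpha = 1/8
New EstRTT = (1 - alpha) * EstRTT + alpha * SampleRTT
(7/8) * 200 = 175
(1/8) * 180 = 22.5
New EstRTT = 175 + 22.5 = 197.5 ms -> 197.50 ms (2 dp)

197.50


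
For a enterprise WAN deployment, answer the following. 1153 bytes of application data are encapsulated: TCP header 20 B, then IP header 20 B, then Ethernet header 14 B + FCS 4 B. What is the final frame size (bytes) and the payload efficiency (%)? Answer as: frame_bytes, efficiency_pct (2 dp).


TCP segment = 1153 + 20 = 1173 B
IP packet = 1173 + 20 = 1193 B
Ethernet frame = 1193 + 14 + 4 = 1211 B
Efficiency = app / frame = 1153 / 1211 = 0.952106 = 95.2106% -> 95.21% (2 dp)

1211, 95.21


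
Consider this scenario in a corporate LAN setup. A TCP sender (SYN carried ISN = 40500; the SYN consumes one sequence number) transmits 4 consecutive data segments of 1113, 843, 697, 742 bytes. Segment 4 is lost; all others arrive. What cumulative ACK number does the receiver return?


SYN uses sequence number 40500; first data byte = ISN + 1 = 40501.
Segment 1: SEQ = 40501, len = 1113 B, covers [40501, 41613]
Segment 2: SEQ = 41614, len = 843 B, covers [41614, 42456]
Segment 3: SEQ = 42457, len = 697 B, covers [42457, 43153]
Segment 4: SEQ = 43154, len = 742 B, covers [43154, 43895] [LOST]
In-order data received: bytes [40501, 43153] (segments 1..3).
Segment 4 missing -> gap begins at byte 43154.
Cumulative ACK = next expected in-order byte = 40501 + 1113 + 843 + 697 = 43154

43154


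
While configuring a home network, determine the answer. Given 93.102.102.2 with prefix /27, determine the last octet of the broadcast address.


Given: IP = 93.102.102.2, prefix = /27
Host bits = 32 - 27 = 5
Network last octet = 2 AND mask = 0
Host part size = 2^5 - 1 = 31
Broadcast last octet = 0 OR 31 = 31

31


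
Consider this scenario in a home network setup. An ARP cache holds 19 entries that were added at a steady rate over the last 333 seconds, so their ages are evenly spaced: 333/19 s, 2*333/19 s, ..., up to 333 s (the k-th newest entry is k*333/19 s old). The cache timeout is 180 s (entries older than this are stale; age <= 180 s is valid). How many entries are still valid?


Ages are k * 333/19 s for k = 1..19 (spacing = 17.5263 s).
Entry k is valid iff k * 333/19 <= 180 iff k <= 19 * 180 / 333 = 10.2703
n_valid = floor(10.2703) = 10
(n_stale = 19 - 10 = 9)

10


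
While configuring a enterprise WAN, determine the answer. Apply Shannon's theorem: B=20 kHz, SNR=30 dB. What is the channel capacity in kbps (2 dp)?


Given: B = 20 kHz, SNR = 30 dB
SNR linear = 10^(30/10) = 1000
1 + SNR = 1001
log2(1001) = 9.9672262588
C = 20 * 1000 * 9.9672262588 = 199344.5252 bps
C = 199.344525 kbps -> 199.34 kbps (2 dp)

199.34


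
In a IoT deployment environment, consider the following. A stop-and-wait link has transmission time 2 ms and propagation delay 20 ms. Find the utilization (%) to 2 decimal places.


Given: Ttrans = 2 ms, Tprop = 20 ms
RTT = 2 * Tprop = 2 * 20 = 40 ms
U = Ttrans / (Ttrans + RTT)
U = 2 / (2 + 40)
U = 2 / 42 = 0.047619
U% = 4.76%

4.76


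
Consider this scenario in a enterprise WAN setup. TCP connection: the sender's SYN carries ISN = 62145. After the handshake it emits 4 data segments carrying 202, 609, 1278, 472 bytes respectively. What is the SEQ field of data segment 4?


The SYN occupies sequence number ISN = 62145, so the first data byte is ISN + 1 = 62146.
SEQ of data segment i = (ISN + 1) + sum of payload sizes of segments 1..i-1.
Segment 1: SEQ = 62146, payload = 202 bytes
Segment 2: SEQ = 62348, payload = 609 bytes
Segment 3: SEQ = 62957, payload = 1278 bytes
Segment 4: SEQ = 64235, payload = 472 bytes
SEQ of segment 4 = 62146 + 202 + 609 + 1278 = 64235

64235


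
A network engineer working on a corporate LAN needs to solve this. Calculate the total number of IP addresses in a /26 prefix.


Given: CIDR prefix /26
Host bits = 32 - 26 = 6
Total addresses = 2^6 = 64

64


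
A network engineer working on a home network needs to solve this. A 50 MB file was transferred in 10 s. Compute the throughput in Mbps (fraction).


Given: file = 50 MB, time = 10 s
File in Mb = 50 * 8 = 400 Mb
Throughput = 400 / 10 Mbps
Throughput = 40 Mbps

40


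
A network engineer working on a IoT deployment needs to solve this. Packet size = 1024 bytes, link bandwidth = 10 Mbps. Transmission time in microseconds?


Given: packet = 1024 bytes, bandwidth = 10 Mbps
Packet in bits = 1024 * 8 = 8192 bits
Bandwidth = 10 * 10^6 = 10000000 bps
Time = 8192 / 10000000 seconds
Time in us = 8192 * 10^6 / 10000000 = 819.2

819.2


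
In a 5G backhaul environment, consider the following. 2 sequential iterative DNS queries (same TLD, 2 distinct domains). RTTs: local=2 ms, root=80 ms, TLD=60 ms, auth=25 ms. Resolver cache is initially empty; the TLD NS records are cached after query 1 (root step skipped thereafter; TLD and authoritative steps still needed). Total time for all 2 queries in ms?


Lookup 1 (cold cache): local + root + TLD + auth = 2 + 80 + 60 + 25 = 167 ms
Lookups 2..2 (TLD NS cached -> skip root; new domain -> still ask TLD and auth): local + TLD + auth = 2 + 60 + 25 = 87 ms each
Remaining 1 lookups: 1 * 87 = 87 ms
Total = 167 + 87 = 254 ms

254


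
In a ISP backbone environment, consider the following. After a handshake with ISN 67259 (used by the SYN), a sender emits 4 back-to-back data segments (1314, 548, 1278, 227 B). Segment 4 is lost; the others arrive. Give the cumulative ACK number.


SYN uses sequence number 67259; first data byte = ISN + 1 = 67260.
Segment 1: SEQ = 67260, len = 1314 B, covers [67260, 68573]
Segment 2: SEQ = 68574, len = 548 B, covers [68574, 69121]
Segment 3: SEQ = 69122, len = 1278 B, covers [69122, 70399]
Segment 4: SEQ = 70400, len = 227 B, covers [70400, 70626] [LOST]
In-order data received: bytes [67260, 70399] (segments 1..3).
Segment 4 missing -> gap begins at byte 70400.
Cumulative ACK = next expected in-order byte = 67260 + 1314 + 548 + 1278 = 70400

70400


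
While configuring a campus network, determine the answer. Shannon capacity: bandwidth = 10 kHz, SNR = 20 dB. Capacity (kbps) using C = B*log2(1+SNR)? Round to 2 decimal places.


Given: B = 10 kHz, SNR = 20 dB
SNR linear = 10^(20/10) = 100
1 + SNR = 101
log2(101) = 6.6582114828
C = 10 * 1000 * 6.6582114828 = 66582.1148 bps
C = 66.582115 kbps -> 66.58 kbps (2 dp)

66.58


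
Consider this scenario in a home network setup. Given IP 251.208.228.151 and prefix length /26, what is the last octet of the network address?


Given: IP = 251.208.228.151, prefix = /26
Subnet mask = 255.255.255.192
Last octet of IP: 151
Last octet of mask: 192
Network last octet = 151 AND 192 = 128

128


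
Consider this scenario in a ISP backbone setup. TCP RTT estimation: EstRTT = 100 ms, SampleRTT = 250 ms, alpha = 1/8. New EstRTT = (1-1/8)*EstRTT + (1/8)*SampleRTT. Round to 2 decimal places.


Given: EstRTT = 100 ms, SampleRTT = 250 ms, alpha = 1/8
New EstRTT = (1 - alpha) * EstRTT + alpha * SampleRTT
(7/8) * 100 = 87.5
(1/8) * 250 = 31.25
New EstRTT = 87.5 + 31.25 = 118.75 ms -> 118.75 ms (2 dp)

118.75


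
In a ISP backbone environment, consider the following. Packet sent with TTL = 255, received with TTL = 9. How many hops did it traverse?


Given: initial TTL = 255, received TTL = 9
Hops = initial TTL - received TTL
Hops = 255 - 9 = 246

246


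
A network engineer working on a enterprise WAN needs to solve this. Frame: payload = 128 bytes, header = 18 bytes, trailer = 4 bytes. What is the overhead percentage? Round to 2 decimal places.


Given: payload = 128 B, header = 18 B, trailer = 4 B
Overhead bytes = header + trailer = 18 + 4 = 22
Total frame = payload + overhead = 128 + 22 = 150
Overhead % = 22 / 150 * 100 = 14.6667% -> 14.67% (2 dp)

14.67


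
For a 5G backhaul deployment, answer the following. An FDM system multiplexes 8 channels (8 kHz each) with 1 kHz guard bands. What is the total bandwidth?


Given: 8 channels, 8 kHz each, guard = 1 kHz
Channel bandwidth = 8 * 8 = 64 kHz
Guard bands = 7 gaps * 1 kHz = 7 kHz
Total = 64 + 7 = 71 kHz

71


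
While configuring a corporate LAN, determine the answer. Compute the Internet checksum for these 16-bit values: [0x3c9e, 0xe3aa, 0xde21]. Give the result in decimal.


Given words: [0x3c9e, 0xe3aa, 0xde21]
Step 1: Sum all words
Raw sum = 15518 + 58282 + 56865 = 130665
Step 2: Fold carry: (65129 + 1) = 65130
One's complement = ~65130 & 0xFFFF = 405

405


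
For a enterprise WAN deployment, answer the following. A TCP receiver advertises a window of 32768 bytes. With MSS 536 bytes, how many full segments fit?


Given: RWND = 32768 bytes, MSS = 536 bytes
Full segments = floor(RWND / MSS)
Full segments = floor(32768 / 536)
Full segments = floor(61.1343) = 61

61


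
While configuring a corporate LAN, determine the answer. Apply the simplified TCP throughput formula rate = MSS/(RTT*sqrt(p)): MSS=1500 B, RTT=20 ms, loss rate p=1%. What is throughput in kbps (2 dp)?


Given: MSS = 1500 bytes, RTT = 20 ms, loss = 1%
RTT in seconds = 20 / 1000 = 0.02
Loss rate = 1% = 0.01
sqrt(loss) = sqrt(0.01) = 0.1
Throughput (bytes/s) = 1500 / (0.02 * 0.1) = 750000.0000
Throughput (kbps) = 750000.0000 * 8 / 1000 = 6000.000000 -> 6000.00 kbps (2 dp)

6000.00


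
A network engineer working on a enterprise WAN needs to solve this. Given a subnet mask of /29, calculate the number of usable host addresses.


Given: subnet mask /29
Host bits = 32 - 29 = 3
Total addresses = 2^3 = 8
Usable hosts = 8 - 2 (network + broadcast) = 6

6


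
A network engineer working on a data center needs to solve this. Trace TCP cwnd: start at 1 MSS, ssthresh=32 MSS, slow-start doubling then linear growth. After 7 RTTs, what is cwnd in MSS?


RTT 0: cwnd = 1 MSS (initial)
RTT 1: cwnd = 2 MSS (slow start, doubled)
RTT 2: cwnd = 4 MSS (slow start, doubled)
RTT 3: cwnd = 8 MSS (slow start, doubled)
RTT 4: cwnd = 16 MSS (slow start, doubled)
RTT 5: cwnd = 32 MSS (slow start, doubled)
RTT 6: cwnd = 33 MSS (congestion avoidance, +1)
RTT 7: cwnd = 34 MSS (congestion avoidance, +1)

34


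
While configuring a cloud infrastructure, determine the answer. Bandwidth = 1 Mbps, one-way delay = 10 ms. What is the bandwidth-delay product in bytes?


Given: bandwidth = 1 Mbps, delay = 10 ms
BDP in bits = 1 * 10^6 * 10 / 1000
BDP in bits = 10000
BDP in bytes = 10000 / 8 = 1250

1250


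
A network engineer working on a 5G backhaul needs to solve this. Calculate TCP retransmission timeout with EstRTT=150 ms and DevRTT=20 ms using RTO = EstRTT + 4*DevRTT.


Given: EstRTT = 150 ms, DevRTT = 20 ms
Timeout = EstRTT + 4 * DevRTT
4 * DevRTT = 4 * 20 = 80
Timeout = 150 + 80 = 230 ms

230


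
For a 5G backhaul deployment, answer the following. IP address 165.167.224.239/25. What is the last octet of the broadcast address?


Given: IP = 165.167.224.239, prefix = /25
Host bits = 32 - 25 = 7
Network last octet = 239 AND mask = 128
Host part size = 2^7 - 1 = 127
Broadcast last octet = 128 OR 127 = 255

255


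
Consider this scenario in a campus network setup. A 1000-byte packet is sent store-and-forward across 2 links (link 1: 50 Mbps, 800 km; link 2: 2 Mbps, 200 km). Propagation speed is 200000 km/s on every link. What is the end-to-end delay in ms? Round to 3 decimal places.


Packet = 1000 bytes = 8000 bits. Store-and-forward: sum (t_trans + t_prop) per link.
Link 1: t_trans = 8000/(50*10^6) s = 0.1600 ms; t_prop = 800/200000 s = 4.0000 ms; subtotal = 4.1600 ms
Link 2: t_trans = 8000/(2*10^6) s = 4.0000 ms; t_prop = 200/200000 s = 1.0000 ms; subtotal = 5.0000 ms
End-to-end = 4.1600 + 5.0000 = 9.1600 ms -> 9.160 ms (3 dp)

9.160


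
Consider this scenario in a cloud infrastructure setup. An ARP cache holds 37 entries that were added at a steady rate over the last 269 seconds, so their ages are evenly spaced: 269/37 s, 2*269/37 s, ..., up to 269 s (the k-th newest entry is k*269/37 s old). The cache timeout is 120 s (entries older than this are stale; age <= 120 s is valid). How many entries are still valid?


Ages are k * 269/37 s for k = 1..37 (spacing = 7.2703 s).
Entry k is valid iff k * 269/37 <= 120 iff k <= 37 * 120 / 269 = 16.5056
n_valid = floor(16.5056) = 16
(n_stale = 37 - 16 = 21)

16


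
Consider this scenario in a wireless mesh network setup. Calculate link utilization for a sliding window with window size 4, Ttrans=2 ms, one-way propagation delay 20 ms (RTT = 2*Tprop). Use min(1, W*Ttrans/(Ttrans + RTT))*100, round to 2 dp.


Given: W = 4, Ttrans = 2 ms, RTT = 40 ms (= 2 * Tprop, Tprop = 20 ms)
Cycle time = Ttrans + RTT = 2 + 40 = 42 ms (first packet sent until its ACK returns)
W * Ttrans = 4 * 2 = 8 ms of sending per cycle
W * Ttrans / (Ttrans + RTT) = 8 / 42 = 0.190476
U = min(1, 0.190476) = 0.190476
U% = 19.05%

19.05


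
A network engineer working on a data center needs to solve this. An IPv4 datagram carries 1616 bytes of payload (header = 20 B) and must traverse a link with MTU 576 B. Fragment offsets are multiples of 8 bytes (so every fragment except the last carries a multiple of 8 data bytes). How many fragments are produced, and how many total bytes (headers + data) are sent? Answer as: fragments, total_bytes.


Max data per non-final fragment = floor((MTU - header)/8)*8 = floor((576 - 20)/8)*8 = floor(556/8)*8 = 552 B
Final fragment needs no 8-byte alignment: it can carry up to MTU - header = 556 B
Non-final fragments needed = ceil((payload - 556) / 552) = ceil(1060/552) = ceil(1.9203) = 2
Number of fragments = 2 + 1 = 3
Fragment sizes (data): 2 * 552 B + 512 B (last, 512 <= 556 OK)
Total bytes sent = payload + n_frags * header = 1616 + 3*20 = 1616 + 60 = 1676 B

3, 1676


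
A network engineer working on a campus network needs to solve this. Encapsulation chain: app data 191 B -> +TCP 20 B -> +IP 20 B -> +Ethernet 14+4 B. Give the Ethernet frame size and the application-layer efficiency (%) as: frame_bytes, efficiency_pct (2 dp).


TCP segment = 191 + 20 = 211 B
IP packet = 211 + 20 = 231 B
Ethernet frame = 231 + 14 + 4 = 249 B
Efficiency = app / frame = 191 / 249 = 0.767068 = 76.7068% -> 76.71% (2 dp)

249, 76.71


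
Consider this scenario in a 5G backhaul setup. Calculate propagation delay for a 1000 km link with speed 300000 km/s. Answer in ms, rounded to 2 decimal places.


Given: distance = 1000 km, speed = 300000 km/s
Delay = distance / speed = 1000 / 300000 seconds
Delay in ms = 1000 * 1000 / 300000
Delay = 3.3333 ms
Rounded to 2 dp = 3.33 ms

3.33


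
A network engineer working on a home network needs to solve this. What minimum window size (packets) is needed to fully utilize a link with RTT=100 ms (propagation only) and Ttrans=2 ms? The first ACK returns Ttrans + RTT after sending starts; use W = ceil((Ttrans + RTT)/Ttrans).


Given: Ttrans = 2 ms, RTT = 100 ms (= 2 * Tprop, Tprop = 50 ms)
Time until first ACK returns = Ttrans + RTT = 2 + 100 = 102 ms
Need W * Ttrans >= Ttrans + RTT  ->  W >= (Ttrans + RTT) / Ttrans
(Ttrans + RTT) / Ttrans = 102 / 2 = 51
W_min = ceil(51) = 51

51


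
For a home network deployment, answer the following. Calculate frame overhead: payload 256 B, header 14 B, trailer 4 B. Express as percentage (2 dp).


Given: payload = 256 B, header = 14 B, trailer = 4 B
Overhead bytes = header + trailer = 14 + 4 = 18
Total frame = payload + overhead = 256 + 18 = 274
Overhead % = 18 / 274 * 100 = 6.5693% -> 6.57% (2 dp)

6.57


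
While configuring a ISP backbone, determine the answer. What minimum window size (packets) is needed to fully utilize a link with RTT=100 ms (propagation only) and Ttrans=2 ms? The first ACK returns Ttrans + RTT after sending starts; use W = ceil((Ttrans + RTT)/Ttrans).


Given: Ttrans = 2 ms, RTT = 100 ms (= 2 * Tprop, Tprop = 50 ms)
Time until first ACK returns = Ttrans + RTT = 2 + 100 = 102 ms
Need W * Ttrans >= Ttrans + RTT  ->  W >= (Ttrans + RTT) / Ttrans
(Ttrans + RTT) / Ttrans = 102 / 2 = 51
W_min = ceil(51) = 51

51


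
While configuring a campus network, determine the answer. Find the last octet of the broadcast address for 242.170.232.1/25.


Given: IP = 242.170.232.1, prefix = /25
Host bits = 32 - 25 = 7
Network last octet = 1 AND mask = 0
Host part size = 2^7 - 1 = 127
Broadcast last octet = 0 OR 127 = 127

127


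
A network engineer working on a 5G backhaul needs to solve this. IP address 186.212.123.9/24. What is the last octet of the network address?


Given: IP = 186.212.123.9, prefix = /24
Subnet mask = 255.255.255.0
Last octet of IP: 9
Last octet of mask: 0
Network last octet = 9 AND 0 = 0

0


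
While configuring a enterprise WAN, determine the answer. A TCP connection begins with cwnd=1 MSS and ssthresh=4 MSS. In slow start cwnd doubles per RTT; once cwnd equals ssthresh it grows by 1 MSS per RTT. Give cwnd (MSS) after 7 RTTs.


RTT 0: cwnd = 1 MSS (initial)
RTT 1: cwnd = 2 MSS (slow start, doubled)
RTT 2: cwnd = 4 MSS (slow start, doubled)
RTT 3: cwnd = 5 MSS (congestion avoidance, +1)
RTT 4: cwnd = 6 MSS (congestion avoidance, +1)
RTT 5: cwnd = 7 MSS (congestion avoidance, +1)
RTT 6: cwnd = 8 MSS (congestion avoidance, +1)
RTT 7: cwnd = 9 MSS (congestion avoidance, +1)

9


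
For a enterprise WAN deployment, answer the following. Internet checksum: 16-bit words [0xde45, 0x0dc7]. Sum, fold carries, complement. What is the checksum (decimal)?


Given words: [0xde45, 0x0dc7]
Step 1: Sum all words
Raw sum = 56901 + 3527 = 60428
One's complement = ~60428 & 0xFFFF = 5107

5107


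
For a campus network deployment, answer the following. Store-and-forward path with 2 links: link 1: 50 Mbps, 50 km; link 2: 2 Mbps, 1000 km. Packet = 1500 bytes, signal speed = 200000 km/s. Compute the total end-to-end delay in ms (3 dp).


Packet = 1500 bytes = 12000 bits. Store-and-forward: sum (t_trans + t_prop) per link.
Link 1: t_trans = 12000/(50*10^6) s = 0.2400 ms; t_prop = 50/200000 s = 0.2500 ms; subtotal = 0.4900 ms
Link 2: t_trans = 12000/(2*10^6) s = 6.0000 ms; t_prop = 1000/200000 s = 5.0000 ms; subtotal = 11.0000 ms
End-to-end = 0.4900 + 11.0000 = 11.4900 ms -> 11.490 ms (3 dp)

11.490


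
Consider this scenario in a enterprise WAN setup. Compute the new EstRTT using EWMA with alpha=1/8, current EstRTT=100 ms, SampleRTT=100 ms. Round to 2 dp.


Given: EstRTT = 100 ms, SampleRTT = 100 ms, alpha = 1/8
New EstRTT = (1 - alpha) * EstRTT + alpha * SampleRTT
(7/8) * 100 = 87.5
(1/8) * 100 = 12.5
New EstRTT = 87.5 + 12.5 = 100 ms -> 100.00 ms (2 dp)

100.00


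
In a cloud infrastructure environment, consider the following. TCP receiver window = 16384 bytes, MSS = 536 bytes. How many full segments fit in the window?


Given: RWND = 16384 bytes, MSS = 536 bytes
Full segments = floor(RWND / MSS)
Full segments = floor(16384 / 536)
Full segments = floor(30.5672) = 30

30


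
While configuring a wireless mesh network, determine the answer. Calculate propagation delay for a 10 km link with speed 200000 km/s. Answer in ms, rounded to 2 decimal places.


Given: distance = 10 km, speed = 200000 km/s
Delay = distance / speed = 10 / 200000 seconds
Delay in ms = 10 * 1000 / 200000
Delay = 0.0500 ms
Rounded to 2 dp = 0.05 ms

0.05


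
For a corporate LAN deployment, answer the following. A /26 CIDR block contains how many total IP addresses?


Given: CIDR prefix /26
Host bits = 32 - 26 = 6
Total addresses = 2^6 = 64

64


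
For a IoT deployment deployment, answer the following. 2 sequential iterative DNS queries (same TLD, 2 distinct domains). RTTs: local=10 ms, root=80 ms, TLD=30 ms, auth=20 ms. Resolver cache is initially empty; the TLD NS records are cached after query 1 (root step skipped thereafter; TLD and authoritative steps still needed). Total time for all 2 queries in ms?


Lookup 1 (cold cache): local + root + TLD + auth = 10 + 80 + 30 + 20 = 140 ms
Lookups 2..2 (TLD NS cached -> skip root; new domain -> still ask TLD and auth): local + TLD + auth = 10 + 30 + 20 = 60 ms each
Remaining 1 lookups: 1 * 60 = 60 ms
Total = 140 + 60 = 200 ms

200


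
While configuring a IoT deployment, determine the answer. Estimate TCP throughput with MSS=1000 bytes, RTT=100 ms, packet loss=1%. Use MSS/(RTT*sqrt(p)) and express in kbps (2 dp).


Given: MSS = 1000 bytes, RTT = 100 ms, loss = 1%
RTT in seconds = 100 / 1000 = 0.1
Loss rate = 1% = 0.01
sqrt(loss) = sqrt(0.01) = 0.1
Throughput (bytes/s) = 1000 / (0.1 * 0.1) = 100000.0000
Throughput (kbps) = 100000.0000 * 8 / 1000 = 800.000000 -> 800.00 kbps (2 dp)

800.00


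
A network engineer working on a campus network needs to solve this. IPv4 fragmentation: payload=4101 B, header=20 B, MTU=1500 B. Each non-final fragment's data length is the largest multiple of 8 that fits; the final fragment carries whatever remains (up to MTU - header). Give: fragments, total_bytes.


Max data per non-final fragment = floor((MTU - header)/8)*8 = floor((1500 - 20)/8)*8 = floor(1480/8)*8 = 1480 B
Final fragment needs no 8-byte alignment: it can carry up to MTU - header = 1480 B
Non-final fragments needed = ceil((payload - 1480) / 1480) = ceil(2621/1480) = ceil(1.7709) = 2
Number of fragments = 2 + 1 = 3
Fragment sizes (data): 2 * 1480 B + 1141 B (last, 1141 <= 1480 OK)
Total bytes sent = payload + n_frags * header = 4101 + 3*20 = 4101 + 60 = 4161 B

3, 4161


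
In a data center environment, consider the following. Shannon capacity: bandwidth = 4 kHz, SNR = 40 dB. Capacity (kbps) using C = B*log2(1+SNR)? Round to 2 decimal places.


Given: B = 4 kHz, SNR = 40 dB
SNR linear = 10^(40/10) = 10000
1 + SNR = 10001
log2(10001) = 13.2878566418
C = 4 * 1000 * 13.2878566418 = 53151.4266 bps
C = 53.151427 kbps -> 53.15 kbps (2 dp)

53.15


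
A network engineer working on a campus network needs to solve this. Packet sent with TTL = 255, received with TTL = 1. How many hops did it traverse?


Given: initial TTL = 255, received TTL = 1
Hops = initial TTL - received TTL
Hops = 255 - 1 = 254

254


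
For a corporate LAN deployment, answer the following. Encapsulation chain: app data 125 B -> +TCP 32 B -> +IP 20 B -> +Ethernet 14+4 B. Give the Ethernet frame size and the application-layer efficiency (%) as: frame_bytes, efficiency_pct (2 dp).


TCP segment = 125 + 32 = 157 B
IP packet = 157 + 20 = 177 B
Ethernet frame = 177 + 14 + 4 = 195 B
Efficiency = app / frame = 125 / 195 = 0.641026 = 64.1026% -> 64.10% (2 dp)

195, 64.10


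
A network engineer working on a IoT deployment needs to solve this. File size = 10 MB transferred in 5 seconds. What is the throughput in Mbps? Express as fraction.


Given: file = 10 MB, time = 5 s
File in Mb = 10 * 8 = 80 Mb
Throughput = 80 / 5 Mbps
Throughput = 16 Mbps

16


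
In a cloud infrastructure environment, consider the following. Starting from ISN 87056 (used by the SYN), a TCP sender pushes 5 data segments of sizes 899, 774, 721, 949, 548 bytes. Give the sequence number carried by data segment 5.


The SYN occupies sequence number ISN = 87056, so the first data byte is ISN + 1 = 87057.
SEQ of data segment i = (ISN + 1) + sum of payload sizes of segments 1..i-1.
Segment 1: SEQ = 87057, payload = 899 bytes
Segment 2: SEQ = 87956, payload = 774 bytes
Segment 3: SEQ = 88730, payload = 721 bytes
Segment 4: SEQ = 89451, payload = 949 bytes
Segment 5: SEQ = 90400, payload = 548 bytes
SEQ of segment 5 = 87057 + 899 + 774 + 721 + 949 = 90400

90400


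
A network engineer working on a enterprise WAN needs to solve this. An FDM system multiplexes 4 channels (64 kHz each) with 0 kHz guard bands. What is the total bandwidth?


Given: 4 channels, 64 kHz each, guard = 0 kHz
Channel bandwidth = 4 * 64 = 256 kHz
Guard bands = 3 gaps * 0 kHz = 0 kHz
Total = 256 + 0 = 256 kHz

256


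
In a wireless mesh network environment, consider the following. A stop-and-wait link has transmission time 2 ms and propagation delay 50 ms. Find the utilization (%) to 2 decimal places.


Given: Ttrans = 2 ms, Tprop = 50 ms
RTT = 2 * Tprop = 2 * 50 = 100 ms
U = Ttrans / (Ttrans + RTT)
U = 2 / (2 + 100)
U = 2 / 102 = 0.019608
U% = 1.96%

1.96


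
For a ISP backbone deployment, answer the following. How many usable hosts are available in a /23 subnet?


Given: subnet mask /23
Host bits = 32 - 23 = 9
Total addresses = 2^9 = 512
Usable hosts = 512 - 2 (network + broadcast) = 510

510


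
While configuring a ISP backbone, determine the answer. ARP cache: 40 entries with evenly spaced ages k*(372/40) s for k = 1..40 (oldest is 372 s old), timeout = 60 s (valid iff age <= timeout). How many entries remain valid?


Ages are k * 372/40 s for k = 1..40 (spacing = 9.3000 s).
Entry k is valid iff k * 372/40 <= 60 iff k <= 40 * 60 / 372 = 6.4516
n_valid = floor(6.4516) = 6
(n_stale = 40 - 6 = 34)

6


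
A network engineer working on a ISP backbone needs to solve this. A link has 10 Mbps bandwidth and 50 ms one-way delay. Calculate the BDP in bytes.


Given: bandwidth = 10 Mbps, delay = 50 ms
BDP in bits = 10 * 10^6 * 50 / 1000
BDP in bits = 500000
BDP in bytes = 500000 / 8 = 62500

62500


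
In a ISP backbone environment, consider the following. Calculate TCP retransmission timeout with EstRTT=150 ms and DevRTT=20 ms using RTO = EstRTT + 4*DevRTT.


Given: EstRTT = 150 ms, DevRTT = 20 ms
Timeout = EstRTT + 4 * DevRTT
4 * DevRTT = 4 * 20 = 80
Timeout = 150 + 80 = 230 ms

230


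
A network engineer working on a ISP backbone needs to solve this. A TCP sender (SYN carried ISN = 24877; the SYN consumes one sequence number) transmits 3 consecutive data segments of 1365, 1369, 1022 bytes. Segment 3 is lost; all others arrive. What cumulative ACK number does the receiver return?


SYN uses sequence number 24877; first data byte = ISN + 1 = 24878.
Segment 1: SEQ = 24878, len = 1365 B, covers [24878, 26242]
Segment 2: SEQ = 26243, len = 1369 B, covers [26243, 27611]
Segment 3: SEQ = 27612, len = 1022 B, covers [27612, 28633] [LOST]
In-order data received: bytes [24878, 27611] (segments 1..2).
Segment 3 missing -> gap begins at byte 27612.
Cumulative ACK = next expected in-order byte = 24878 + 1365 + 1369 = 27612

27612


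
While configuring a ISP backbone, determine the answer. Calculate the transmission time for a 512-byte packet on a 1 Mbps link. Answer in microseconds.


Given: packet = 512 bytes, bandwidth = 1 Mbps
Packet in bits = 512 * 8 = 4096 bits
Bandwidth = 1 * 10^6 = 1000000 bps
Time = 4096 / 1000000 seconds
Time in us = 4096 * 10^6 / 1000000 = 4096

4096


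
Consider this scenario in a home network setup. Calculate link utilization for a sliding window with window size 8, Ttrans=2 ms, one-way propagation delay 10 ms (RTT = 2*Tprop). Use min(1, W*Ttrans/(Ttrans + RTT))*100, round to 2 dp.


Given: W = 8, Ttrans = 2 ms, RTT = 20 ms (= 2 * Tprop, Tprop = 10 ms)
Cycle time = Ttrans + RTT = 2 + 20 = 22 ms (first packet sent until its ACK returns)
W * Ttrans = 8 * 2 = 16 ms of sending per cycle
W * Ttrans / (Ttrans + RTT) = 16 / 22 = 0.727273
U = min(1, 0.727273) = 0.727273
U% = 72.73%

72.73


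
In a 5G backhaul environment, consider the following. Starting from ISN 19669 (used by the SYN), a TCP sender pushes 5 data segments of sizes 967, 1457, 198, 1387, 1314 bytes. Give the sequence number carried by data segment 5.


The SYN occupies sequence number ISN = 19669, so the first data byte is ISN + 1 = 19670.
SEQ of data segment i = (ISN + 1) + sum of payload sizes of segments 1..i-1.
Segment 1: SEQ = 19670, payload = 967 bytes
Segment 2: SEQ = 20637, payload = 1457 bytes
Segment 3: SEQ = 22094, payload = 198 bytes
Segment 4: SEQ = 22292, payload = 1387 bytes
Segment 5: SEQ = 23679, payload = 1314 bytes
SEQ of segment 5 = 19670 + 967 + 1457 + 198 + 1387 = 23679

23679


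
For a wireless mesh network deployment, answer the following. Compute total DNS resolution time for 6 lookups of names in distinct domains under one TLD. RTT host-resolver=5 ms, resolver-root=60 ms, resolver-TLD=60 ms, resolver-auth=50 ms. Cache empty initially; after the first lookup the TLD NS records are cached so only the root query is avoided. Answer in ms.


Lookup 1 (cold cache): local + root + TLD + auth = 5 + 60 + 60 + 50 = 175 ms
Lookups 2..6 (TLD NS cached -> skip root; new domain -> still ask TLD and auth): local + TLD + auth = 5 + 60 + 50 = 115 ms each
Remaining 5 lookups: 5 * 115 = 575 ms
Total = 175 + 575 = 750 ms

750


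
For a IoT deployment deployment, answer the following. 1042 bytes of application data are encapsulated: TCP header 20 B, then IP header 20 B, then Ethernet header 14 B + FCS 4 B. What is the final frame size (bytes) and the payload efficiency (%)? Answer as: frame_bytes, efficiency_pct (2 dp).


TCP segment = 1042 + 20 = 1062 B
IP packet = 1062 + 20 = 1082 B
Ethernet frame = 1082 + 14 + 4 = 1100 B
Efficiency = app / frame = 1042 / 1100 = 0.947273 = 94.7273% -> 94.73% (2 dp)

1100, 94.73


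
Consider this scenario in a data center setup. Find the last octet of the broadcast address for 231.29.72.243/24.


Given: IP = 231.29.72.243, prefix = /24
Host bits = 32 - 24 = 8
Network last octet = 243 AND mask = 0
Host part size = 2^8 - 1 = 255
Broadcast last octet = 0 OR 255 = 255

255


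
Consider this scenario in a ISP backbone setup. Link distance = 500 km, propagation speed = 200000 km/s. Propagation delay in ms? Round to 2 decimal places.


Given: distance = 500 km, speed = 200000 km/s
Delay = distance / speed = 500 / 200000 seconds
Delay in ms = 500 * 1000 / 200000
Delay = 2.5000 ms
Rounded to 2 dp = 2.50 ms

2.50


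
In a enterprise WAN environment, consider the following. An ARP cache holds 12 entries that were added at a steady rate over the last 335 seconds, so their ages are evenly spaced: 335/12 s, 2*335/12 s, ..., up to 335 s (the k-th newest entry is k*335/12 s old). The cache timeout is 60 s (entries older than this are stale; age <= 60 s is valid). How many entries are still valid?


Ages are k * 335/12 s for k = 1..12 (spacing = 27.9167 s).
Entry k is valid iff k * 335/12 <= 60 iff k <= 12 * 60 / 335 = 2.1493
n_valid = floor(2.1493) = 2
(n_stale = 12 - 2 = 10)

2


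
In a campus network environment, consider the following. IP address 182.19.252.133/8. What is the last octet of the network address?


Given: IP = 182.19.252.133, prefix = /8
Subnet mask = 255.0.0.0
Last octet of IP: 133
Last octet of mask: 0
Network last octet = 133 AND 0 = 0

0


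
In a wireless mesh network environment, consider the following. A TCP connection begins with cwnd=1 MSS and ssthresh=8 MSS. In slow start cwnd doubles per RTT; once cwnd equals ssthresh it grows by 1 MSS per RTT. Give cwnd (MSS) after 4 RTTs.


RTT 0: cwnd = 1 MSS (initial)
RTT 1: cwnd = 2 MSS (slow start, doubled)
RTT 2: cwnd = 4 MSS (slow start, doubled)
RTT 3: cwnd = 8 MSS (slow start, doubled)
RTT 4: cwnd = 9 MSS (congestion avoidance, +1)

9


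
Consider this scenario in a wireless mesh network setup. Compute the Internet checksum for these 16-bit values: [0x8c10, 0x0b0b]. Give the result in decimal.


Given words: [0x8c10, 0x0b0b]
Step 1: Sum all words
Raw sum = 35856 + 2827 = 38683
One's complement = ~38683 & 0xFFFF = 26852

26852


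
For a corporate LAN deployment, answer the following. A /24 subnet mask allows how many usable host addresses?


Given: subnet mask /24
Host bits = 32 - 24 = 8
Total addresses = 2^8 = 256
Usable hosts = 256 - 2 (network + broadcast) = 254

254


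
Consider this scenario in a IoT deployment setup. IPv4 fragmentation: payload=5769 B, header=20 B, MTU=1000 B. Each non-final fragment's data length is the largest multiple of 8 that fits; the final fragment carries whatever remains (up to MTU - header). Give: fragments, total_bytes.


Max data per non-final fragment = floor((MTU - header)/8)*8 = floor((1000 - 20)/8)*8 = floor(980/8)*8 = 976 B
Final fragment needs no 8-byte alignment: it can carry up to MTU - header = 980 B
Non-final fragments needed = ceil((payload - 980) / 976) = ceil(4789/976) = ceil(4.9068) = 5
Number of fragments = 5 + 1 = 6
Fragment sizes (data): 5 * 976 B + 889 B (last, 889 <= 980 OK)
Total bytes sent = payload + n_frags * header = 5769 + 6*20 = 5769 + 120 = 5889 B

6, 5889


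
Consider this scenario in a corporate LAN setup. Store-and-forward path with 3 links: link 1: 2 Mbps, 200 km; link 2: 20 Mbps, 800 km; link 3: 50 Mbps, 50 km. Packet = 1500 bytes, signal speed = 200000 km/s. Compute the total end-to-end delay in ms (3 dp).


Packet = 1500 bytes = 12000 bits. Store-and-forward: sum (t_trans + t_prop) per link.
Link 1: t_trans = 12000/(2*10^6) s = 6.0000 ms; t_prop = 200/200000 s = 1.0000 ms; subtotal = 7.0000 ms
Link 2: t_trans = 12000/(20*10^6) s = 0.6000 ms; t_prop = 800/200000 s = 4.0000 ms; subtotal = 4.6000 ms
Link 3: t_trans = 12000/(50*10^6) s = 0.2400 ms; t_prop = 50/200000 s = 0.2500 ms; subtotal = 0.4900 ms
End-to-end = 7.0000 + 4.6000 + 0.4900 = 12.0900 ms -> 12.090 ms (3 dp)

12.090


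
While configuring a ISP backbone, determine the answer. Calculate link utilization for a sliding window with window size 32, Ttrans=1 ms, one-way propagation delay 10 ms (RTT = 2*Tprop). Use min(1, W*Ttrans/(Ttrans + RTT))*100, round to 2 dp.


Given: W = 32, Ttrans = 1 ms, RTT = 20 ms (= 2 * Tprop, Tprop = 10 ms)
Cycle time = Ttrans + RTT = 1 + 20 = 21 ms (first packet sent until its ACK returns)
W * Ttrans = 32 * 1 = 32 ms of sending per cycle
W * Ttrans / (Ttrans + RTT) = 32 / 21 = 1.523810
U = min(1, 1.523810) = 1.000000
U% = 100.00%

100.00


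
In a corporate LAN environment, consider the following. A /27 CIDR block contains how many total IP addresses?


Given: CIDR prefix /27
Host bits = 32 - 27 = 5
Total addresses = 2^5 = 32

32


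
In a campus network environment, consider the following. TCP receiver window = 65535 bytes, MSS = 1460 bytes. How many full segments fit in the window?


Given: RWND = 65535 bytes, MSS = 1460 bytes
Full segments = floor(RWND / MSS)
Full segments = floor(65535 / 1460)
Full segments = floor(44.887) = 44

44


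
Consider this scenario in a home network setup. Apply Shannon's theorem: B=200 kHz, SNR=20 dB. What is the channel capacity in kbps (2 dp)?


Given: B = 200 kHz, SNR = 20 dB
SNR linear = 10^(20/10) = 100
1 + SNR = 101
log2(101) = 6.6582114828
C = 200 * 1000 * 6.6582114828 = 1331642.2966 bps
C = 1331.642297 kbps -> 1331.64 kbps (2 dp)

1331.64


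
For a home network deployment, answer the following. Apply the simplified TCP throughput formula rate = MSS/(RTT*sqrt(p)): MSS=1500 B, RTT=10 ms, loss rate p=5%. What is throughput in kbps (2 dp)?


Given: MSS = 1500 bytes, RTT = 10 ms, loss = 5%
RTT in seconds = 10 / 1000 = 0.01
Loss rate = 5% = 0.05
sqrt(loss) = sqrt(0.05) = 0.223606797750
Throughput (bytes/s) = 1500 / (0.01 * 0.223606797750) = 670820.3932
Throughput (kbps) = 670820.3932 * 8 / 1000 = 5366.563146 -> 5366.56 kbps (2 dp)

5366.56


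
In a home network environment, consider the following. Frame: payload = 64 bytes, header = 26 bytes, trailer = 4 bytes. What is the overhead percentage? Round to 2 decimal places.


Given: payload = 64 B, header = 26 B, trailer = 4 B
Overhead bytes = header + trailer = 26 + 4 = 30
Total frame = payload + overhead = 64 + 30 = 94
Overhead % = 30 / 94 * 100 = 31.9149% -> 31.91% (2 dp)

31.91


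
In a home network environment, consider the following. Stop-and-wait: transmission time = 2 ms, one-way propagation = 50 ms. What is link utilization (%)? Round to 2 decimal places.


Given: Ttrans = 2 ms, Tprop = 50 ms
RTT = 2 * Tprop = 2 * 50 = 100 ms
U = Ttrans / (Ttrans + RTT)
U = 2 / (2 + 100)
U = 2 / 102 = 0.019608
U% = 1.96%

1.96


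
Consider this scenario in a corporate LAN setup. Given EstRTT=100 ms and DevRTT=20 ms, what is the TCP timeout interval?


Given: EstRTT = 100 ms, DevRTT = 20 ms
Timeout = EstRTT + 4 * DevRTT
4 * DevRTT = 4 * 20 = 80
Timeout = 100 + 80 = 180 ms

180


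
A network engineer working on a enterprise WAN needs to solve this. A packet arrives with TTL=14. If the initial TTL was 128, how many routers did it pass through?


Given: initial TTL = 128, received TTL = 14
Hops = initial TTL - received TTL
Hops = 128 - 14 = 114

114


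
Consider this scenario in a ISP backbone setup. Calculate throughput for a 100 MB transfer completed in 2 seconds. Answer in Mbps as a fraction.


Given: file = 100 MB, time = 2 s
File in Mb = 100 * 8 = 800 Mb
Throughput = 800 / 2 Mbps
Throughput = 400 Mbps

400


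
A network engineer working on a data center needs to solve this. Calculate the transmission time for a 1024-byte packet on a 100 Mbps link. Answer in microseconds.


Given: packet = 1024 bytes, bandwidth = 100 Mbps
Packet in bits = 1024 * 8 = 8192 bits
Bandwidth = 100 * 10^6 = 100000000 bps
Time = 8192 / 100000000 seconds
Time in us = 8192 * 10^6 / 100000000 = 81.92

81.92
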